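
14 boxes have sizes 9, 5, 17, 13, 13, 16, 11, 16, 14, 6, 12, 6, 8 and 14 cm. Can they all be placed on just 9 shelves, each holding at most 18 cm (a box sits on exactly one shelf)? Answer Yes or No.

Total = 160 cm; ⌈160/18⌉ = 9.
The bound of 9 does not rule out 9, but exhaustive search shows no assignment into 9 shelves of capacity 18 cm exists — the minimum is 10.

No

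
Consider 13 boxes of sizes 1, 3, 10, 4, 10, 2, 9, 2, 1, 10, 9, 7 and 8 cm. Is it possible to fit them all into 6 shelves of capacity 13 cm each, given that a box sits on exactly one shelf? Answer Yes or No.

Total = 76 cm; ⌈76/13⌉ = 6.
7 boxes each exceed half the capacity and cannot share a shelf, forcing at least 7 shelves.
At least 7 shelves are required, but only 6 are allowed.

No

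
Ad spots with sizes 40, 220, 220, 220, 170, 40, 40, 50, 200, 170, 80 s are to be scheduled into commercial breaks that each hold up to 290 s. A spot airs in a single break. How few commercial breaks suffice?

Total = 220 + 220 + 220 + 200 + 170 + 170 + 80 + 50 + 40 + 40 + 40 = 1450 s.
Lower bound: ⌈1450/290⌉ = 5 commercial breaks.
Also, 6 ad spots each exceed 145 s, and no two of those can share a break, so at least 6 commercial breaks are needed.
A packing using 6 commercial breaks:
  break 1: 220 + 50 = 270
  break 2: 220 + 40 = 260
  break 3: 220 + 40 = 260
  break 4: 200 + 80 = 280
  break 5: 170 + 40 = 210
  break 6: 170 = 170
This matches the lower bound, so 6 is optimal.

6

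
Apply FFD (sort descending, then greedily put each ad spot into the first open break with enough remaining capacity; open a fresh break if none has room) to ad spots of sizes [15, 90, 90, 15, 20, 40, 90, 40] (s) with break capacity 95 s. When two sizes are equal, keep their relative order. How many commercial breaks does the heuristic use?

Sorted descending: 90, 90, 90, 40, 40, 20, 15, 15.
  90 → break 1 (new)  [load 90/95]
  90 → break 2 (new)  [load 90/95]
  90 → break 3 (new)  [load 90/95]
  40 → break 4 (new)  [load 40/95]
  40 → break 4  [load 80/95]
  20 → break 5 (new)  [load 20/95]
  15 → break 4  [load 95/95]
  15 → break 5  [load 35/95]
5 commercial breaks opened.

5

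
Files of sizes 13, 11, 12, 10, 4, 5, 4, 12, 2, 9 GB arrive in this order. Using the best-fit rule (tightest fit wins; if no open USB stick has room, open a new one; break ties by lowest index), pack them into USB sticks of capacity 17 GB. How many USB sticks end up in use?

6

  13 → USB stick 1 (new)  [load 13/17]
  11 → USB stick 2 (new)  [load 11/17]
  12 → USB stick 3 (new)  [load 12/17]
  10 → USB stick 4 (new)  [load 10/17]
  4 → USB stick 1  [load 17/17]
  5 → USB stick 3  [load 17/17]
  4 → USB stick 2  [load 15/17]
  12 → USB stick 5 (new)  [load 12/17]
  2 → USB stick 2  [load 17/17]
  9 → USB stick 6 (new)  [load 9/17]
6 USB sticks opened.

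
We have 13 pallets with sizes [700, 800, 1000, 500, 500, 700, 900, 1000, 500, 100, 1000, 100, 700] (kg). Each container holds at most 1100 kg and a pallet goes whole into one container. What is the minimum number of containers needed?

10

Total = 1000 + 1000 + 1000 + 900 + 800 + 700 + 700 + 700 + 500 + 500 + 500 + 100 + 100 = 8500 kg.
Lower bound: ⌈8500/1100⌉ = 8 containers.
A packing using 10 containers:
  container 1: 1000 + 100 = 1100
  container 2: 1000 + 100 = 1100
  container 3: 1000 = 1000
  container 4: 900 = 900
  container 5: 800 = 800
  container 6: 700 = 700
  container 7: 700 = 700
  container 8: 700 = 700
  container 9: 500 + 500 = 1000
  container 10: 500 = 500
No arrangement into 9 containers stays within capacity, so 10 is optimal.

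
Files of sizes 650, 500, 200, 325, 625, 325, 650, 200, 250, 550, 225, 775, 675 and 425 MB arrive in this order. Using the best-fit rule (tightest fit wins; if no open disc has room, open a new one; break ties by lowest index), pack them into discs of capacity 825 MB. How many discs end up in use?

9

  650 → disc 1 (new)  [load 650/825]
  500 → disc 2 (new)  [load 500/825]
  200 → disc 2  [load 700/825]
  325 → disc 3 (new)  [load 325/825]
  625 → disc 4 (new)  [load 625/825]
  325 → disc 3  [load 650/825]
  650 → disc 5 (new)  [load 650/825]
  200 → disc 4  [load 825/825]
  250 → disc 6 (new)  [load 250/825]
  550 → disc 6  [load 800/825]
  225 → disc 7 (new)  [load 225/825]
  775 → disc 8 (new)  [load 775/825]
  675 → disc 9 (new)  [load 675/825]
  425 → disc 7  [load 650/825]
9 discs opened.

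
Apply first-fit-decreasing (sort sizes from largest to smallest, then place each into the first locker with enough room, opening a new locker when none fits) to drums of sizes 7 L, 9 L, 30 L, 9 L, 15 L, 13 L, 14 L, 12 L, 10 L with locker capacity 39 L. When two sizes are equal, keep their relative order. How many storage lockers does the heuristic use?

Sorted descending: 30, 15, 14, 13, 12, 10, 9, 9, 7.
  30 → locker 1 (new)  [load 30/39]
  15 → locker 2 (new)  [load 15/39]
  14 → locker 2  [load 29/39]
  13 → locker 3 (new)  [load 13/39]
  12 → locker 3  [load 25/39]
  10 → locker 2  [load 39/39]
  9 → locker 1  [load 39/39]
  9 → locker 3  [load 34/39]
  7 → locker 4 (new)  [load 7/39]
4 storage lockers opened.

4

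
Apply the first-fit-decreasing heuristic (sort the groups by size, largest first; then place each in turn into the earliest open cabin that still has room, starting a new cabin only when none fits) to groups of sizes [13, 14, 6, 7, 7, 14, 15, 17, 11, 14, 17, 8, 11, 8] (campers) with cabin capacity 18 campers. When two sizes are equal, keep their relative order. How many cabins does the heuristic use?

Sorted descending: 17, 17, 15, 14, 14, 14, 13, 11, 11, 8, 8, 7, 7, 6.
  17 → cabin 1 (new)  [load 17/18]
  17 → cabin 2 (new)  [load 17/18]
  15 → cabin 3 (new)  [load 15/18]
  14 → cabin 4 (new)  [load 14/18]
  14 → cabin 5 (new)  [load 14/18]
  14 → cabin 6 (new)  [load 14/18]
  13 → cabin 7 (new)  [load 13/18]
  11 → cabin 8 (new)  [load 11/18]
  11 → cabin 9 (new)  [load 11/18]
  8 → cabin 10 (new)  [load 8/18]
  8 → cabin 10  [load 16/18]
  7 → cabin 8  [load 18/18]
  7 → cabin 9  [load 18/18]
  6 → cabin 11 (new)  [load 6/18]
11 cabins opened.

11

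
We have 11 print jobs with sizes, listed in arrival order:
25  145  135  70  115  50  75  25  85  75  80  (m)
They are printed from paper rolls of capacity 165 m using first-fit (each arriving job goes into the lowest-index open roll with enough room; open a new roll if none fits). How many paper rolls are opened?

6

  25 → roll 1 (new)  [load 25/165]
  145 → roll 2 (new)  [load 145/165]
  135 → roll 1  [load 160/165]
  70 → roll 3 (new)  [load 70/165]
  115 → roll 4 (new)  [load 115/165]
  50 → roll 3  [load 120/165]
  75 → roll 5 (new)  [load 75/165]
  25 → roll 3  [load 145/165]
  85 → roll 5  [load 160/165]
  75 → roll 6 (new)  [load 75/165]
  80 → roll 6  [load 155/165]
6 paper rolls opened.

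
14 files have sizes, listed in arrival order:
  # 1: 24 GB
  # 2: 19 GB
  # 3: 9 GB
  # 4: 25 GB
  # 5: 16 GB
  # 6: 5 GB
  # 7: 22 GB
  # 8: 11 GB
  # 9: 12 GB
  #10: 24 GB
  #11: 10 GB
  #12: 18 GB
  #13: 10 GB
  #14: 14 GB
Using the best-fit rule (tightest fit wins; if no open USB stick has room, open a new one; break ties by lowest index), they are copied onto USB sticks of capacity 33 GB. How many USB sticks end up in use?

  24 → USB stick 1 (new)  [load 24/33]
  19 → USB stick 2 (new)  [load 19/33]
  9 → USB stick 1  [load 33/33]
  25 → USB stick 3 (new)  [load 25/33]
  16 → USB stick 4 (new)  [load 16/33]
  5 → USB stick 3  [load 30/33]
  22 → USB stick 5 (new)  [load 22/33]
  11 → USB stick 5  [load 33/33]
  12 → USB stick 2  [load 31/33]
  24 → USB stick 6 (new)  [load 24/33]
  10 → USB stick 4  [load 26/33]
  18 → USB stick 7 (new)  [load 18/33]
  10 → USB stick 7  [load 28/33]
  14 → USB stick 8 (new)  [load 14/33]
8 USB sticks opened.

8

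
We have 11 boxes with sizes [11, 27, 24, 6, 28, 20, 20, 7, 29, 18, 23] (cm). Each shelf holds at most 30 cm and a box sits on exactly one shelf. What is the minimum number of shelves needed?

8

Total = 29 + 28 + 27 + 24 + 23 + 20 + 20 + 18 + 11 + 7 + 6 = 213 cm.
Lower bound: ⌈213/30⌉ = 8 shelves.
A packing using 8 shelves:
  shelf 1: 29 = 29
  shelf 2: 28 = 28
  shelf 3: 27 = 27
  shelf 4: 24 + 6 = 30
  shelf 5: 23 + 7 = 30
  shelf 6: 20 = 20
  shelf 7: 20 = 20
  shelf 8: 18 + 11 = 29
This matches the lower bound, so 8 is optimal.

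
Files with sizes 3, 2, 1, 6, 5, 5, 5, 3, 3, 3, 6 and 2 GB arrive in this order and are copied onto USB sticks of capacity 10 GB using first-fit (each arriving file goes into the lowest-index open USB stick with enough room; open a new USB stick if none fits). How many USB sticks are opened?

5

  3 → USB stick 1 (new)  [load 3/10]
  2 → USB stick 1  [load 5/10]
  1 → USB stick 1  [load 6/10]
  6 → USB stick 2 (new)  [load 6/10]
  5 → USB stick 3 (new)  [load 5/10]
  5 → USB stick 3  [load 10/10]
  5 → USB stick 4 (new)  [load 5/10]
  3 → USB stick 1  [load 9/10]
  3 → USB stick 2  [load 9/10]
  3 → USB stick 4  [load 8/10]
  6 → USB stick 5 (new)  [load 6/10]
  2 → USB stick 4  [load 10/10]
5 USB sticks opened.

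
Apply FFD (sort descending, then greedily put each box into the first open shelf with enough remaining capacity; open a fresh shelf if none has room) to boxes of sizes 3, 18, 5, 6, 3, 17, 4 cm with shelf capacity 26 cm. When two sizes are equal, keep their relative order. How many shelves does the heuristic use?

3

Sorted descending: 18, 17, 6, 5, 4, 3, 3.
  18 → shelf 1 (new)  [load 18/26]
  17 → shelf 2 (new)  [load 17/26]
  6 → shelf 1  [load 24/26]
  5 → shelf 2  [load 22/26]
  4 → shelf 2  [load 26/26]
  3 → shelf 3 (new)  [load 3/26]
  3 → shelf 3  [load 6/26]
3 shelves opened.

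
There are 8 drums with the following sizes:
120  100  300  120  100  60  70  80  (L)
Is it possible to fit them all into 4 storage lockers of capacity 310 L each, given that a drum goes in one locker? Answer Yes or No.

A valid assignment using 4 storage lockers:
  locker 1: 300 = 300
  locker 2: 120 + 120 + 70 = 310
  locker 3: 100 + 100 + 80 = 280
  locker 4: 60 = 60
Every load is within 310 L, so 4 storage lockers suffice.

Yes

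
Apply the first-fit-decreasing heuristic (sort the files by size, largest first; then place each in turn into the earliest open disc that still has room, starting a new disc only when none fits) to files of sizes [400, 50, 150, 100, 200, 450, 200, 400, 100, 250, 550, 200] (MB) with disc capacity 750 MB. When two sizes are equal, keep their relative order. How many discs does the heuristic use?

Sorted descending: 550, 450, 400, 400, 250, 200, 200, 200, 150, 100, 100, 50.
  550 → disc 1 (new)  [load 550/750]
  450 → disc 2 (new)  [load 450/750]
  400 → disc 3 (new)  [load 400/750]
  400 → disc 4 (new)  [load 400/750]
  250 → disc 2  [load 700/750]
  200 → disc 1  [load 750/750]
  200 → disc 3  [load 600/750]
  200 → disc 4  [load 600/750]
  150 → disc 3  [load 750/750]
  100 → disc 4  [load 700/750]
  100 → disc 5 (new)  [load 100/750]
  50 → disc 2  [load 750/750]
5 discs opened.

5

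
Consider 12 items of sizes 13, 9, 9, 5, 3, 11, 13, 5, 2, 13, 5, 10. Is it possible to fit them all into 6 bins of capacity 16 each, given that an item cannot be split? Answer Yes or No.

No

Total = 98; ⌈98/16⌉ = 7.
At least 7 bins are required, but only 6 are allowed.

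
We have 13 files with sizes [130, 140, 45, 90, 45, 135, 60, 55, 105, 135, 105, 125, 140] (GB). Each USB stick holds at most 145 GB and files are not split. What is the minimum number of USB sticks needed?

Total = 140 + 140 + 135 + 135 + 130 + 125 + 105 + 105 + 90 + 60 + 55 + 45 + 45 = 1310 GB.
Lower bound: ⌈1310/145⌉ = 10 USB sticks.
A packing using 11 USB sticks:
  USB stick 1: 140 = 140
  USB stick 2: 140 = 140
  USB stick 3: 135 = 135
  USB stick 4: 135 = 135
  USB stick 5: 130 = 130
  USB stick 6: 125 = 125
  USB stick 7: 105 = 105
  USB stick 8: 105 = 105
  USB stick 9: 90 + 55 = 145
  USB stick 10: 60 + 45 = 105
  USB stick 11: 45 = 45
No arrangement into 10 USB sticks stays within capacity, so 11 is optimal.

11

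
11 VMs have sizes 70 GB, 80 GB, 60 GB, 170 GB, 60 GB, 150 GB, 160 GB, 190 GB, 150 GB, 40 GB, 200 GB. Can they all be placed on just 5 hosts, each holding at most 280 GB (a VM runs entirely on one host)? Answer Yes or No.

No

Total = 1330 GB; ⌈1330/280⌉ = 5.
6 VMs each exceed half the capacity and cannot share a host, forcing at least 6 hosts.
At least 6 hosts are required, but only 5 are allowed.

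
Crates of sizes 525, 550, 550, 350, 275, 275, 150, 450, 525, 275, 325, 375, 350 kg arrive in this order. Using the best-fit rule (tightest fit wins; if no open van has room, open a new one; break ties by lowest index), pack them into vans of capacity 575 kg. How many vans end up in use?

11

  525 → van 1 (new)  [load 525/575]
  550 → van 2 (new)  [load 550/575]
  550 → van 3 (new)  [load 550/575]
  350 → van 4 (new)  [load 350/575]
  275 → van 5 (new)  [load 275/575]
  275 → van 5  [load 550/575]
  150 → van 4  [load 500/575]
  450 → van 6 (new)  [load 450/575]
  525 → van 7 (new)  [load 525/575]
  275 → van 8 (new)  [load 275/575]
  325 → van 9 (new)  [load 325/575]
  375 → van 10 (new)  [load 375/575]
  350 → van 11 (new)  [load 350/575]
11 vans opened.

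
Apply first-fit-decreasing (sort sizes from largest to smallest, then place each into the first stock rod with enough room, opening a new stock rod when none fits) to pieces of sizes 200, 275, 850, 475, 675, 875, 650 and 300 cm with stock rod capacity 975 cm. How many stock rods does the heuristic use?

5

Sorted descending: 875, 850, 675, 650, 475, 300, 275, 200.
  875 → stock rod 1 (new)  [load 875/975]
  850 → stock rod 2 (new)  [load 850/975]
  675 → stock rod 3 (new)  [load 675/975]
  650 → stock rod 4 (new)  [load 650/975]
  475 → stock rod 5 (new)  [load 475/975]
  300 → stock rod 3  [load 975/975]
  275 → stock rod 4  [load 925/975]
  200 → stock rod 5  [load 675/975]
5 stock rods opened.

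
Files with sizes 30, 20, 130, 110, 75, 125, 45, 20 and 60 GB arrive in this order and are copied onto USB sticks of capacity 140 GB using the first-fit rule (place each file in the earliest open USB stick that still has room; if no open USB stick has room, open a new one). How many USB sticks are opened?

5

  30 → USB stick 1 (new)  [load 30/140]
  20 → USB stick 1  [load 50/140]
  130 → USB stick 2 (new)  [load 130/140]
  110 → USB stick 3 (new)  [load 110/140]
  75 → USB stick 1  [load 125/140]
  125 → USB stick 4 (new)  [load 125/140]
  45 → USB stick 5 (new)  [load 45/140]
  20 → USB stick 3  [load 130/140]
  60 → USB stick 5  [load 105/140]
5 USB sticks opened.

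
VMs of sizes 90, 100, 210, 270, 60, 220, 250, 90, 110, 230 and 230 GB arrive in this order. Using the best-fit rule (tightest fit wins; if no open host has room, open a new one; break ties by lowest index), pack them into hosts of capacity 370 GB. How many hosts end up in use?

7

  90 → host 1 (new)  [load 90/370]
  100 → host 1  [load 190/370]
  210 → host 2 (new)  [load 210/370]
  270 → host 3 (new)  [load 270/370]
  60 → host 3  [load 330/370]
  220 → host 4 (new)  [load 220/370]
  250 → host 5 (new)  [load 250/370]
  90 → host 5  [load 340/370]
  110 → host 4  [load 330/370]
  230 → host 6 (new)  [load 230/370]
  230 → host 7 (new)  [load 230/370]
7 hosts opened.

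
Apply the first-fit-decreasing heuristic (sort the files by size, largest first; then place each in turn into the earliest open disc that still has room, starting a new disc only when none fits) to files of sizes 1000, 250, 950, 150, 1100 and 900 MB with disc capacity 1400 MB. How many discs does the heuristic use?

Sorted descending: 1100, 1000, 950, 900, 250, 150.
  1100 → disc 1 (new)  [load 1100/1400]
  1000 → disc 2 (new)  [load 1000/1400]
  950 → disc 3 (new)  [load 950/1400]
  900 → disc 4 (new)  [load 900/1400]
  250 → disc 1  [load 1350/1400]
  150 → disc 2  [load 1150/1400]
4 discs opened.

4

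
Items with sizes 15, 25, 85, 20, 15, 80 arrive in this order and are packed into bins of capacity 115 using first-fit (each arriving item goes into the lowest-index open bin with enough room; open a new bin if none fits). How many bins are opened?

  15 → bin 1 (new)  [load 15/115]
  25 → bin 1  [load 40/115]
  85 → bin 2 (new)  [load 85/115]
  20 → bin 1  [load 60/115]
  15 → bin 1  [load 75/115]
  80 → bin 3 (new)  [load 80/115]
3 bins opened.

3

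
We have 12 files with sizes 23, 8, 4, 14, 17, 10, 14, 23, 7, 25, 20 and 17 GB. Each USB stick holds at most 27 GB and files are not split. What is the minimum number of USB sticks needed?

8

Total = 25 + 23 + 23 + 20 + 17 + 17 + 14 + 14 + 10 + 8 + 7 + 4 = 182 GB.
Lower bound: ⌈182/27⌉ = 7 USB sticks.
Also, 8 files each exceed 27/2 GB, and no two of those can share a USB stick, so at least 8 USB sticks are needed.
A packing using 8 USB sticks:
  USB stick 1: 25 = 25
  USB stick 2: 23 + 4 = 27
  USB stick 3: 23 = 23
  USB stick 4: 20 + 7 = 27
  USB stick 5: 17 + 10 = 27
  USB stick 6: 17 + 8 = 25
  USB stick 7: 14 = 14
  USB stick 8: 14 = 14
This matches the lower bound, so 8 is optimal.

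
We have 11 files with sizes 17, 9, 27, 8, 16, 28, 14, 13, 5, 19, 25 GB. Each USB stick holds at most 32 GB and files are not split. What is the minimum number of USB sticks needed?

7

Total = 28 + 27 + 25 + 19 + 17 + 16 + 14 + 13 + 9 + 8 + 5 = 181 GB.
Lower bound: ⌈181/32⌉ = 6 USB sticks.
A packing using 7 USB sticks:
  USB stick 1: 28 = 28
  USB stick 2: 27 + 5 = 32
  USB stick 3: 25 = 25
  USB stick 4: 19 + 13 = 32
  USB stick 5: 17 + 14 = 31
  USB stick 6: 16 + 9 = 25
  USB stick 7: 8 = 8
No arrangement into 6 USB sticks stays within capacity, so 7 is optimal.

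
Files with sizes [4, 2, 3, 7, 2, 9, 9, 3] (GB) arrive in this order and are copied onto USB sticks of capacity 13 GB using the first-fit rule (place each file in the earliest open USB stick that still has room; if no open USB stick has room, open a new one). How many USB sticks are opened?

  4 → USB stick 1 (new)  [load 4/13]
  2 → USB stick 1  [load 6/13]
  3 → USB stick 1  [load 9/13]
  7 → USB stick 2 (new)  [load 7/13]
  2 → USB stick 1  [load 11/13]
  9 → USB stick 3 (new)  [load 9/13]
  9 → USB stick 4 (new)  [load 9/13]
  3 → USB stick 2  [load 10/13]
4 USB sticks opened.

4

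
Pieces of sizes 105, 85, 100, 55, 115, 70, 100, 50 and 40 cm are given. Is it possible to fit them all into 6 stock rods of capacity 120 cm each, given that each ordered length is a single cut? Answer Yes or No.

Total = 720 cm; ⌈720/120⌉ = 6.
The bound of 6 does not rule out 6, but exhaustive search shows no assignment into 6 stock rods of capacity 120 cm exists — the minimum is 7.

No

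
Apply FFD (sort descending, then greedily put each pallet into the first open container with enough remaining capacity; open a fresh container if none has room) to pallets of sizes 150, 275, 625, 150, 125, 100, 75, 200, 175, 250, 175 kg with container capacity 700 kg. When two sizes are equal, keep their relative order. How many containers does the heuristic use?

Sorted descending: 625, 275, 250, 200, 175, 175, 150, 150, 125, 100, 75.
  625 → container 1 (new)  [load 625/700]
  275 → container 2 (new)  [load 275/700]
  250 → container 2  [load 525/700]
  200 → container 3 (new)  [load 200/700]
  175 → container 2  [load 700/700]
  175 → container 3  [load 375/700]
  150 → container 3  [load 525/700]
  150 → container 3  [load 675/700]
  125 → container 4 (new)  [load 125/700]
  100 → container 4  [load 225/700]
  75 → container 1  [load 700/700]
4 containers opened.

4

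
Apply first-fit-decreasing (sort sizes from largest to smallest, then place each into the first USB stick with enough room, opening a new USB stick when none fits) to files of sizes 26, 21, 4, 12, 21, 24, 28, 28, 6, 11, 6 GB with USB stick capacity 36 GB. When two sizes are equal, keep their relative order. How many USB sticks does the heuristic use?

Sorted descending: 28, 28, 26, 24, 21, 21, 12, 11, 6, 6, 4.
  28 → USB stick 1 (new)  [load 28/36]
  28 → USB stick 2 (new)  [load 28/36]
  26 → USB stick 3 (new)  [load 26/36]
  24 → USB stick 4 (new)  [load 24/36]
  21 → USB stick 5 (new)  [load 21/36]
  21 → USB stick 6 (new)  [load 21/36]
  12 → USB stick 4  [load 36/36]
  11 → USB stick 5  [load 32/36]
  6 → USB stick 1  [load 34/36]
  6 → USB stick 2  [load 34/36]
  4 → USB stick 3  [load 30/36]
6 USB sticks opened.

6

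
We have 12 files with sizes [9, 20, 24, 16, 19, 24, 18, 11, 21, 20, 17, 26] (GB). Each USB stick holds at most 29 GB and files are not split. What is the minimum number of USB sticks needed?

Total = 26 + 24 + 24 + 21 + 20 + 20 + 19 + 18 + 17 + 16 + 11 + 9 = 225 GB.
Lower bound: ⌈225/29⌉ = 8 USB sticks.
Also, 10 files each exceed 29/2 GB, and no two of those can share a USB stick, so at least 10 USB sticks are needed.
A packing using 10 USB sticks:
  USB stick 1: 26 = 26
  USB stick 2: 24 = 24
  USB stick 3: 24 = 24
  USB stick 4: 21 = 21
  USB stick 5: 20 + 9 = 29
  USB stick 6: 20 = 20
  USB stick 7: 19 = 19
  USB stick 8: 18 + 11 = 29
  USB stick 9: 17 = 17
  USB stick 10: 16 = 16
This matches the lower bound, so 10 is optimal.

10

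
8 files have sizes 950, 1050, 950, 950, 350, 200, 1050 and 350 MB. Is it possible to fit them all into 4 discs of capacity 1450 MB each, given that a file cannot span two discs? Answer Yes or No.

Total = 5850 MB; ⌈5850/1450⌉ = 5.
At least 5 discs are required, but only 4 are allowed.

No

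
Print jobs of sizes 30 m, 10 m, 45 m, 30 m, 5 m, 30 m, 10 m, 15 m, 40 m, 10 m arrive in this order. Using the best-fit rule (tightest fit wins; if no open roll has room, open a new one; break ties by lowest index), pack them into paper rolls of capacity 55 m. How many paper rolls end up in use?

  30 → roll 1 (new)  [load 30/55]
  10 → roll 1  [load 40/55]
  45 → roll 2 (new)  [load 45/55]
  30 → roll 3 (new)  [load 30/55]
  5 → roll 2  [load 50/55]
  30 → roll 4 (new)  [load 30/55]
  10 → roll 1  [load 50/55]
  15 → roll 3  [load 45/55]
  40 → roll 5 (new)  [load 40/55]
  10 → roll 3  [load 55/55]
5 paper rolls opened.

5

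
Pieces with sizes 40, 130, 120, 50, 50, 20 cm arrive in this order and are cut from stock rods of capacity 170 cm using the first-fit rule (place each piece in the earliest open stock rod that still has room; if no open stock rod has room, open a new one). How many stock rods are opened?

3

  40 → stock rod 1 (new)  [load 40/170]
  130 → stock rod 1  [load 170/170]
  120 → stock rod 2 (new)  [load 120/170]
  50 → stock rod 2  [load 170/170]
  50 → stock rod 3 (new)  [load 50/170]
  20 → stock rod 3  [load 70/170]
3 stock rods opened.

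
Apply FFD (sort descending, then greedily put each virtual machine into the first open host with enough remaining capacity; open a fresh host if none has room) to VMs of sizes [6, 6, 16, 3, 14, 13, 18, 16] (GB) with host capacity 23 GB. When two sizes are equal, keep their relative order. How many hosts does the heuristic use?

5

Sorted descending: 18, 16, 16, 14, 13, 6, 6, 3.
  18 → host 1 (new)  [load 18/23]
  16 → host 2 (new)  [load 16/23]
  16 → host 3 (new)  [load 16/23]
  14 → host 4 (new)  [load 14/23]
  13 → host 5 (new)  [load 13/23]
  6 → host 2  [load 22/23]
  6 → host 3  [load 22/23]
  3 → host 1  [load 21/23]
5 hosts opened.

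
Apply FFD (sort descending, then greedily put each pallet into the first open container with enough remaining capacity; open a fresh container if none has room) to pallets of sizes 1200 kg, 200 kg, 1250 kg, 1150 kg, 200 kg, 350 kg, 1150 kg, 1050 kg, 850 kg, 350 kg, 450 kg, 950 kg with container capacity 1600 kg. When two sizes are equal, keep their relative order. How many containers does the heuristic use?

7

Sorted descending: 1250, 1200, 1150, 1150, 1050, 950, 850, 450, 350, 350, 200, 200.
  1250 → container 1 (new)  [load 1250/1600]
  1200 → container 2 (new)  [load 1200/1600]
  1150 → container 3 (new)  [load 1150/1600]
  1150 → container 4 (new)  [load 1150/1600]
  1050 → container 5 (new)  [load 1050/1600]
  950 → container 6 (new)  [load 950/1600]
  850 → container 7 (new)  [load 850/1600]
  450 → container 3  [load 1600/1600]
  350 → container 1  [load 1600/1600]
  350 → container 2  [load 1550/1600]
  200 → container 4  [load 1350/1600]
  200 → container 4  [load 1550/1600]
7 containers opened.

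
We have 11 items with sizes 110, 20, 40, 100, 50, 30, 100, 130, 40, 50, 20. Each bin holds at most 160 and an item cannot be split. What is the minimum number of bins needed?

Total = 130 + 110 + 100 + 100 + 50 + 50 + 40 + 40 + 30 + 20 + 20 = 690.
Lower bound: ⌈690/160⌉ = 5 bins.
A packing using 5 bins:
  bin 1: 130 + 30 = 160
  bin 2: 110 + 50 = 160
  bin 3: 100 + 50 = 150
  bin 4: 100 + 40 + 20 = 160
  bin 5: 40 + 20 = 60
This matches the lower bound, so 5 is optimal.

5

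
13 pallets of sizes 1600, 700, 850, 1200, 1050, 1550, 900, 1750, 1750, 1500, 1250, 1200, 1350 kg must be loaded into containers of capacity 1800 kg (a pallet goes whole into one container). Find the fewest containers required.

11

Total = 1750 + 1750 + 1600 + 1550 + 1500 + 1350 + 1250 + 1200 + 1200 + 1050 + 900 + 850 + 700 = 16650 kg.
Lower bound: ⌈16650/1800⌉ = 10 containers.
A packing using 11 containers:
  container 1: 1750 = 1750
  container 2: 1750 = 1750
  container 3: 1600 = 1600
  container 4: 1550 = 1550
  container 5: 1500 = 1500
  container 6: 1350 = 1350
  container 7: 1250 = 1250
  container 8: 1200 = 1200
  container 9: 1200 = 1200
  container 10: 1050 + 700 = 1750
  container 11: 900 + 850 = 1750
No arrangement into 10 containers stays within capacity, so 11 is optimal.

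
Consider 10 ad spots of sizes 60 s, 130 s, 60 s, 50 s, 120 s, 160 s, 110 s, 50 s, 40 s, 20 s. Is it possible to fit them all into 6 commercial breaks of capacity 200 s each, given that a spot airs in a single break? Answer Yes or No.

Yes

A valid assignment using 5 commercial breaks:
  break 1: 160 + 40 = 200
  break 2: 130 + 60 = 190
  break 3: 120 + 60 + 20 = 200
  break 4: 110 + 50 = 160
  break 5: 50 = 50
That uses only 5 ≤ 6, so 6 commercial breaks are enough.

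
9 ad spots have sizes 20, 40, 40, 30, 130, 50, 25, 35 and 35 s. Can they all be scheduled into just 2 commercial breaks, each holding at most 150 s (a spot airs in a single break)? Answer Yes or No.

Total = 405 s; ⌈405/150⌉ = 3.
At least 3 commercial breaks are required, but only 2 are allowed.

No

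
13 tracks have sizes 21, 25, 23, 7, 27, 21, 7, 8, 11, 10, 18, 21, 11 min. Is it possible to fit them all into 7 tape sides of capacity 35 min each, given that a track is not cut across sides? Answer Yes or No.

A valid assignment using 7 tape sides:
  side 1: 27 + 8 = 35
  side 2: 25 + 10 = 35
  side 3: 23 + 11 = 34
  side 4: 21 + 11 = 32
  side 5: 21 + 7 + 7 = 35
  side 6: 21 = 21
  side 7: 18 = 18
Every load is within 35 min, so 7 tape sides suffice.

Yes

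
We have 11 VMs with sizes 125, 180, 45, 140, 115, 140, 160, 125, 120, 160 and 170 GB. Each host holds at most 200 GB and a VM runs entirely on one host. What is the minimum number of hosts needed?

10

Total = 180 + 170 + 160 + 160 + 140 + 140 + 125 + 125 + 120 + 115 + 45 = 1480 GB.
Lower bound: ⌈1480/200⌉ = 8 hosts.
Also, 10 VMs each exceed 100 GB, and no two of those can share a host, so at least 10 hosts are needed.
A packing using 10 hosts:
  host 1: 180 = 180
  host 2: 170 = 170
  host 3: 160 = 160
  host 4: 160 = 160
  host 5: 140 + 45 = 185
  host 6: 140 = 140
  host 7: 125 = 125
  host 8: 125 = 125
  host 9: 120 = 120
  host 10: 115 = 115
This matches the lower bound, so 10 is optimal.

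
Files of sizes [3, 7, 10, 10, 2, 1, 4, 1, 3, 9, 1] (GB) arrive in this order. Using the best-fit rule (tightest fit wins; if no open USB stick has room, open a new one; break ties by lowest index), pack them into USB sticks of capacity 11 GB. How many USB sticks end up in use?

5

  3 → USB stick 1 (new)  [load 3/11]
  7 → USB stick 1  [load 10/11]
  10 → USB stick 2 (new)  [load 10/11]
  10 → USB stick 3 (new)  [load 10/11]
  2 → USB stick 4 (new)  [load 2/11]
  1 → USB stick 1  [load 11/11]
  4 → USB stick 4  [load 6/11]
  1 → USB stick 2  [load 11/11]
  3 → USB stick 4  [load 9/11]
  9 → USB stick 5 (new)  [load 9/11]
  1 → USB stick 3  [load 11/11]
5 USB sticks opened.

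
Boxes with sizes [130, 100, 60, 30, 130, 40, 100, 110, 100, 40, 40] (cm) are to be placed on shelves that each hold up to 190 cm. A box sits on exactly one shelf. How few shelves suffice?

6

Total = 130 + 130 + 110 + 100 + 100 + 100 + 60 + 40 + 40 + 40 + 30 = 880 cm.
Lower bound: ⌈880/190⌉ = 5 shelves.
Also, 6 boxes each exceed 95 cm, and no two of those can share a shelf, so at least 6 shelves are needed.
A packing using 6 shelves:
  shelf 1: 130 + 60 = 190
  shelf 2: 130 + 40 = 170
  shelf 3: 110 + 40 + 40 = 190
  shelf 4: 100 + 30 = 130
  shelf 5: 100 = 100
  shelf 6: 100 = 100
This matches the lower bound, so 6 is optimal.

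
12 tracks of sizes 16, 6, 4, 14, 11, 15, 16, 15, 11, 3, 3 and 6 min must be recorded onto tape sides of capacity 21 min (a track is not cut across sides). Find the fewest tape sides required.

Total = 16 + 16 + 15 + 15 + 14 + 11 + 11 + 6 + 6 + 4 + 3 + 3 = 120 min.
Lower bound: ⌈120/21⌉ = 6 tape sides.
Also, 7 tracks each exceed 21/2 min, and no two of those can share a side, so at least 7 tape sides are needed.
A packing using 7 tape sides:
  side 1: 16 + 4 = 20
  side 2: 16 + 3 = 19
  side 3: 15 + 6 = 21
  side 4: 15 + 6 = 21
  side 5: 14 + 3 = 17
  side 6: 11 = 11
  side 7: 11 = 11
This matches the lower bound, so 7 is optimal.

7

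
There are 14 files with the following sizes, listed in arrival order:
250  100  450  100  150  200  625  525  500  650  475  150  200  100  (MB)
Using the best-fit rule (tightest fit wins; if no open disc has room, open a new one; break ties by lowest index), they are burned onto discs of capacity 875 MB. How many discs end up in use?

7

  250 → disc 1 (new)  [load 250/875]
  100 → disc 1  [load 350/875]
  450 → disc 1  [load 800/875]
  100 → disc 2 (new)  [load 100/875]
  150 → disc 2  [load 250/875]
  200 → disc 2  [load 450/875]
  625 → disc 3 (new)  [load 625/875]
  525 → disc 4 (new)  [load 525/875]
  500 → disc 5 (new)  [load 500/875]
  650 → disc 6 (new)  [load 650/875]
  475 → disc 7 (new)  [load 475/875]
  150 → disc 6  [load 800/875]
  200 → disc 3  [load 825/875]
  100 → disc 4  [load 625/875]
7 discs opened.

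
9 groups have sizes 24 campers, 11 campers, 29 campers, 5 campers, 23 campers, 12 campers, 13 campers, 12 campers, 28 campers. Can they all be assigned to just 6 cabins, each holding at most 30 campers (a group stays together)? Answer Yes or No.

A valid assignment using 6 cabins:
  cabin 1: 29 = 29
  cabin 2: 28 = 28
  cabin 3: 24 + 5 = 29
  cabin 4: 23 = 23
  cabin 5: 13 + 12 = 25
  cabin 6: 12 + 11 = 23
Every load is within 30 campers, so 6 cabins suffice.

Yes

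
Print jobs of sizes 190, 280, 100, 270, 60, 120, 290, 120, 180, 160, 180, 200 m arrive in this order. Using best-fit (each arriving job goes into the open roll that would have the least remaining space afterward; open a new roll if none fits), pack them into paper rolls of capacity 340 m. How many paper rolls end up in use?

  190 → roll 1 (new)  [load 190/340]
  280 → roll 2 (new)  [load 280/340]
  100 → roll 1  [load 290/340]
  270 → roll 3 (new)  [load 270/340]
  60 → roll 2  [load 340/340]
  120 → roll 4 (new)  [load 120/340]
  290 → roll 5 (new)  [load 290/340]
  120 → roll 4  [load 240/340]
  180 → roll 6 (new)  [load 180/340]
  160 → roll 6  [load 340/340]
  180 → roll 7 (new)  [load 180/340]
  200 → roll 8 (new)  [load 200/340]
8 paper rolls opened.

8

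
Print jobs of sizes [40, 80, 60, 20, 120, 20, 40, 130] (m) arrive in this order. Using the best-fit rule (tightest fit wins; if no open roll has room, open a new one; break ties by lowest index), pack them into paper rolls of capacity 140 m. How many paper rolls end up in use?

  40 → roll 1 (new)  [load 40/140]
  80 → roll 1  [load 120/140]
  60 → roll 2 (new)  [load 60/140]
  20 → roll 1  [load 140/140]
  120 → roll 3 (new)  [load 120/140]
  20 → roll 3  [load 140/140]
  40 → roll 2  [load 100/140]
  130 → roll 4 (new)  [load 130/140]
4 paper rolls opened.

4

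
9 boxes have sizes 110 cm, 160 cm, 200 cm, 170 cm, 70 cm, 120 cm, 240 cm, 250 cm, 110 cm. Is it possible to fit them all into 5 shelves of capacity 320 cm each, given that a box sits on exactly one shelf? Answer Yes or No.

A valid assignment using 5 shelves:
  shelf 1: 250 + 70 = 320
  shelf 2: 240 = 240
  shelf 3: 200 + 120 = 320
  shelf 4: 170 + 110 = 280
  shelf 5: 160 + 110 = 270
Every load is within 320 cm, so 5 shelves suffice.

Yes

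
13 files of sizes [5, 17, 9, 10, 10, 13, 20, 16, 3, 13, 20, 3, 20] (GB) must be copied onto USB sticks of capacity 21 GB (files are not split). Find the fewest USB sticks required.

Total = 20 + 20 + 20 + 17 + 16 + 13 + 13 + 10 + 10 + 9 + 5 + 3 + 3 = 159 GB.
Lower bound: ⌈159/21⌉ = 8 USB sticks.
A packing using 9 USB sticks:
  USB stick 1: 20 = 20
  USB stick 2: 20 = 20
  USB stick 3: 20 = 20
  USB stick 4: 17 + 3 = 20
  USB stick 5: 16 + 5 = 21
  USB stick 6: 13 + 3 = 16
  USB stick 7: 13 = 13
  USB stick 8: 10 + 10 = 20
  USB stick 9: 9 = 9
No arrangement into 8 USB sticks stays within capacity, so 9 is optimal.

9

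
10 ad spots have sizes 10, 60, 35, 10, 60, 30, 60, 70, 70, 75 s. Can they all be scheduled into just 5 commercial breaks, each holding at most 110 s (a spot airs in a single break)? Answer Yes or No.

No

Total = 480 s; ⌈480/110⌉ = 5.
6 ad spots each exceed half the capacity and cannot share a break, forcing at least 6 commercial breaks.
At least 6 commercial breaks are required, but only 5 are allowed.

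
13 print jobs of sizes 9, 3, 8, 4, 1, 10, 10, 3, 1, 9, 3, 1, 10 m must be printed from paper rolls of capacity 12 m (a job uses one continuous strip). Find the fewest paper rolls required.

7

Total = 10 + 10 + 10 + 9 + 9 + 8 + 4 + 3 + 3 + 3 + 1 + 1 + 1 = 72 m.
Lower bound: ⌈72/12⌉ = 6 paper rolls.
A packing using 7 paper rolls:
  roll 1: 10 + 1 + 1 = 12
  roll 2: 10 + 1 = 11
  roll 3: 10 = 10
  roll 4: 9 + 3 = 12
  roll 5: 9 + 3 = 12
  roll 6: 8 + 4 = 12
  roll 7: 3 = 3
No arrangement into 6 paper rolls stays within capacity, so 7 is optimal.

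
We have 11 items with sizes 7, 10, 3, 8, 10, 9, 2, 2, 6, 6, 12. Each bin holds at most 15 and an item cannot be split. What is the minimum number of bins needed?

6

Total = 12 + 10 + 10 + 9 + 8 + 7 + 6 + 6 + 3 + 2 + 2 = 75.
Lower bound: ⌈75/15⌉ = 5 bins.
A packing using 6 bins:
  bin 1: 12 + 3 = 15
  bin 2: 10 + 2 + 2 = 14
  bin 3: 10 = 10
  bin 4: 9 + 6 = 15
  bin 5: 8 + 7 = 15
  bin 6: 6 = 6
No arrangement into 5 bins stays within capacity, so 6 is optimal.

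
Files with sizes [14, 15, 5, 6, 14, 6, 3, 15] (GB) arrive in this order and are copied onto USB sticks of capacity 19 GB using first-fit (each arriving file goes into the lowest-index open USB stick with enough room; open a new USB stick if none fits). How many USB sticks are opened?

  14 → USB stick 1 (new)  [load 14/19]
  15 → USB stick 2 (new)  [load 15/19]
  5 → USB stick 1  [load 19/19]
  6 → USB stick 3 (new)  [load 6/19]
  14 → USB stick 4 (new)  [load 14/19]
  6 → USB stick 3  [load 12/19]
  3 → USB stick 2  [load 18/19]
  15 → USB stick 5 (new)  [load 15/19]
5 USB sticks opened.

5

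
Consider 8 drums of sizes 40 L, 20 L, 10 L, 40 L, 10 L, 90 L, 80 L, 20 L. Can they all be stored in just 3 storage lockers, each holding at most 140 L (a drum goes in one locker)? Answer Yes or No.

Yes

A valid assignment using 3 storage lockers:
  locker 1: 90 + 40 + 10 = 140
  locker 2: 80 + 40 + 20 = 140
  locker 3: 20 + 10 = 30
Every load is within 140 L, so 3 storage lockers suffice.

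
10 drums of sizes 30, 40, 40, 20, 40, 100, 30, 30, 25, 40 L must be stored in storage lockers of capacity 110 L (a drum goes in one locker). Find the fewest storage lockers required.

Total = 100 + 40 + 40 + 40 + 40 + 30 + 30 + 30 + 25 + 20 = 395 L.
Lower bound: ⌈395/110⌉ = 4 storage lockers.
A packing using 4 storage lockers:
  locker 1: 100 = 100
  locker 2: 40 + 40 + 30 = 110
  locker 3: 40 + 40 + 30 = 110
  locker 4: 30 + 25 + 20 = 75
This matches the lower bound, so 4 is optimal.

4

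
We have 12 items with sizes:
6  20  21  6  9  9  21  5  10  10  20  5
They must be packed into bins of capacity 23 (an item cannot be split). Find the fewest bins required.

Total = 21 + 21 + 20 + 20 + 10 + 10 + 9 + 9 + 6 + 6 + 5 + 5 = 142.
Lower bound: ⌈142/23⌉ = 7 bins.
A packing using 7 bins:
  bin 1: 21 = 21
  bin 2: 21 = 21
  bin 3: 20 = 20
  bin 4: 20 = 20
  bin 5: 10 + 10 = 20
  bin 6: 9 + 9 + 5 = 23
  bin 7: 6 + 6 + 5 = 17
This matches the lower bound, so 7 is optimal.

7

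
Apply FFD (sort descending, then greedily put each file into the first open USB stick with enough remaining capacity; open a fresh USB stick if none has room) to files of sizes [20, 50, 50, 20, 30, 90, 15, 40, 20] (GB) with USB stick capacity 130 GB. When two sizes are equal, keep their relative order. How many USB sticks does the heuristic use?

3

Sorted descending: 90, 50, 50, 40, 30, 20, 20, 20, 15.
  90 → USB stick 1 (new)  [load 90/130]
  50 → USB stick 2 (new)  [load 50/130]
  50 → USB stick 2  [load 100/130]
  40 → USB stick 1  [load 130/130]
  30 → USB stick 2  [load 130/130]
  20 → USB stick 3 (new)  [load 20/130]
  20 → USB stick 3  [load 40/130]
  20 → USB stick 3  [load 60/130]
  15 → USB stick 3  [load 75/130]
3 USB sticks opened.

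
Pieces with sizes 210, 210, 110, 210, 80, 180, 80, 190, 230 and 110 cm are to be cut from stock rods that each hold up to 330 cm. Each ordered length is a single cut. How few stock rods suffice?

6

Total = 230 + 210 + 210 + 210 + 190 + 180 + 110 + 110 + 80 + 80 = 1610 cm.
Lower bound: ⌈1610/330⌉ = 5 stock rods.
Also, 6 pieces each exceed 165 cm, and no two of those can share a stock rod, so at least 6 stock rods are needed.
A packing using 6 stock rods:
  stock rod 1: 230 + 80 = 310
  stock rod 2: 210 + 110 = 320
  stock rod 3: 210 + 110 = 320
  stock rod 4: 210 + 80 = 290
  stock rod 5: 190 = 190
  stock rod 6: 180 = 180
This matches the lower bound, so 6 is optimal.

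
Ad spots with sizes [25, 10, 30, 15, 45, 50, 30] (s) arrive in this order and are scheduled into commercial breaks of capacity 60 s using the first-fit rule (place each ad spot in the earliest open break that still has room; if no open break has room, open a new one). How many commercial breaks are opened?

4

  25 → break 1 (new)  [load 25/60]
  10 → break 1  [load 35/60]
  30 → break 2 (new)  [load 30/60]
  15 → break 1  [load 50/60]
  45 → break 3 (new)  [load 45/60]
  50 → break 4 (new)  [load 50/60]
  30 → break 2  [load 60/60]
4 commercial breaks opened.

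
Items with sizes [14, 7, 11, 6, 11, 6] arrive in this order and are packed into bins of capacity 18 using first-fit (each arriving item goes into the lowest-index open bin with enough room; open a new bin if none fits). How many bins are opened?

4

  14 → bin 1 (new)  [load 14/18]
  7 → bin 2 (new)  [load 7/18]
  11 → bin 2  [load 18/18]
  6 → bin 3 (new)  [load 6/18]
  11 → bin 3  [load 17/18]
  6 → bin 4 (new)  [load 6/18]
4 bins opened.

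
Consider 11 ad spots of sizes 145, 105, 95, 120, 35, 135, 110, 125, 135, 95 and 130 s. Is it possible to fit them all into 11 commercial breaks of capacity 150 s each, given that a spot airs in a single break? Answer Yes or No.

Yes

A valid assignment using 10 commercial breaks:
  break 1: 145 = 145
  break 2: 135 = 135
  break 3: 135 = 135
  break 4: 130 = 130
  break 5: 125 = 125
  break 6: 120 = 120
  break 7: 110 + 35 = 145
  break 8: 105 = 105
  break 9: 95 = 95
  break 10: 95 = 95
That uses only 10 ≤ 11, so 11 commercial breaks are enough.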